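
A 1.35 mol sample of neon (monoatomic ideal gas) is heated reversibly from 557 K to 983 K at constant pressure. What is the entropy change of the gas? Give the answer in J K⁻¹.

ΔS = 15.9 J/K

At constant pressure, ΔS = nC_p ln(T₂/T₁) with C_p = 5R/2 = 20.79 J mol⁻¹ K⁻¹.
ΔS = 1.35 × 20.79 × ln(983/557) = 15.9 J/K.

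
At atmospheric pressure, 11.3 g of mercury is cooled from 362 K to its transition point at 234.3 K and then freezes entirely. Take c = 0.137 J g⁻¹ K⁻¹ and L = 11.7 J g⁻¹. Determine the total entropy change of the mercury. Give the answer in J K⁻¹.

ΔS = -1.24 J/K

Cooling step: ΔS₁ = m c ln(T_tr/T_i) = 11.3 × 0.137 × ln(234.3/362) = -0.6735 J/K.
Phase change: ΔS₂ = −mL/T_tr = −11.3 × 11.7 / 234.3 = -0.5643 J/K.
ΔS_total = (-0.6735) + (-0.5643) = -1.24 J/K.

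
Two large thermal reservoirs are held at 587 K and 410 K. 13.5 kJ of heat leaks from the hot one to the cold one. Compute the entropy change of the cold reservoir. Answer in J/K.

The cold reservoir gains heat Q, so ΔS_cold = +Q/T_C = 13500/410 = 32.9 J/K.

ΔS_cold = 32.9 J/K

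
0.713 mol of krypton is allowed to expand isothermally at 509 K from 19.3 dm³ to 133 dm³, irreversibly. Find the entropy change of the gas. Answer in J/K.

ΔS_gas = 11.4 J/K

Entropy is a state function, so ΔS_gas depends only on the end states.
For an isothermal ideal gas ΔS_gas = nR ln(V₂/V₁) = 0.713 × 8.314 × ln(133/19.3) = 11.4 J/K.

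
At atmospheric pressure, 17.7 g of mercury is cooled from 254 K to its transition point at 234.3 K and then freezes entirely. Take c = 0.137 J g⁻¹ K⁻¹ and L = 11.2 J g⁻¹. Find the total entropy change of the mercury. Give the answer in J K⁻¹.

ΔS = -1.04 J/K

Cooling step: ΔS₁ = m c ln(T_tr/T_i) = 17.7 × 0.137 × ln(234.3/254) = -0.1958 J/K.
Phase change: ΔS₂ = −mL/T_tr = −17.7 × 11.2 / 234.3 = -0.8461 J/K.
ΔS_total = (-0.1958) + (-0.8461) = -1.04 J/K.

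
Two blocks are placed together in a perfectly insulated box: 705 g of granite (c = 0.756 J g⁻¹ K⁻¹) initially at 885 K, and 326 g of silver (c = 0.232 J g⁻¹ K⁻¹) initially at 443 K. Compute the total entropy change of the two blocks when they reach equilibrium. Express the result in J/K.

Energy balance: T_f = (m₁c₁T₁ + m₂c₂T₂)/(m₁c₁ + m₂c₂) = 830.07 K.
ΔS₁ = m₁c₁ ln(T_f/T₁) = 532.98 × ln(830.07/885) = -34.15 J/K.
ΔS₂ = m₂c₂ ln(T_f/T₂) = 75.632 × ln(830.07/443) = 47.49 J/K.
ΔS_total = -34.15 + 47.49 = 13.3 J/K.

ΔS_total = 13.3 J/K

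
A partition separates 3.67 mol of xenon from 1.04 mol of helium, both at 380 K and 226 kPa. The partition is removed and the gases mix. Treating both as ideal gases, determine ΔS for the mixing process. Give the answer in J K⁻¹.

ΔS_mix = 20.7 J/K

Mole fractions: x_A = 3.67/4.71 = 0.779, x_B = 0.221.
ΔS_mix = −R(n_A ln x_A + n_B ln x_B) = −8.314 × (3.67 ln 0.779 + 1.04 ln 0.221) = 20.7 J/K.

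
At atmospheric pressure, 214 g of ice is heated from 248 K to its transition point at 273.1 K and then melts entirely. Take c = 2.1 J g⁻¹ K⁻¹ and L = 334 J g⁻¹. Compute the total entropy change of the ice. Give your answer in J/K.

Warming step: ΔS₁ = m c ln(T_tr/T_i) = 214 × 2.1 × ln(273.1/248) = 43.33 J/K.
Phase change: ΔS₂ = +mL/T_tr = 214 × 334 / 273.1 = 261.7 J/K.
ΔS_total = (43.33) + (261.7) = 305 J/K.

ΔS = 305 J/K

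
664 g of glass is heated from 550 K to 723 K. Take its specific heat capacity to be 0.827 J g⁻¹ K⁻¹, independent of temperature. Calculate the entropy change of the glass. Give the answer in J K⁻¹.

ΔS = 150 J/K

ΔS = ∫dQ_rev/T = m c ln(T₂/T₁) = 664 × 0.827 × ln(723/550) = 150 J/K.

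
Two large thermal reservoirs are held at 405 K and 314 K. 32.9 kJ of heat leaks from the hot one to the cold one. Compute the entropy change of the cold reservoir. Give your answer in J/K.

ΔS_cold = 105 J/K

The cold reservoir gains heat Q, so ΔS_cold = +Q/T_C = 32900/314 = 105 J/K.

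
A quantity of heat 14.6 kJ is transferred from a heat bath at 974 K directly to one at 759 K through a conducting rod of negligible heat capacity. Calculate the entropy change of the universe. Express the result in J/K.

ΔS_hot = −Q/T_H = −14600/974 = -14.99 J/K and ΔS_cold = +Q/T_C = 14600/759 = 19.24 J/K.
ΔS_total = -14.99 + 19.24 = 4.25 J/K, positive as the second law requires.

ΔS_total = 4.25 J/K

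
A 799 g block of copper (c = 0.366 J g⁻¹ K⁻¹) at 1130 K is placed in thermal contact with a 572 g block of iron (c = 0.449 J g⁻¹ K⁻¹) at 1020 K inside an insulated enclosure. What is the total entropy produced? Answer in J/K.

ΔS_total = 0.715 J/K

Energy balance: T_f = (m₁c₁T₁ + m₂c₂T₂)/(m₁c₁ + m₂c₂) = 1078.6 K.
ΔS₁ = m₁c₁ ln(T_f/T₁) = 292.434 × ln(1078.6/1130) = -13.623 J/K.
ΔS₂ = m₂c₂ ln(T_f/T₂) = 256.828 × ln(1078.6/1020) = 14.338 J/K.
ΔS_total = -13.623 + 14.338 = 0.715 J/K.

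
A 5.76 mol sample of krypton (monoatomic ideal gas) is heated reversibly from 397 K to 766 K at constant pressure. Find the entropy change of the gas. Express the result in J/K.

ΔS = 78.7 J/K

At constant pressure, ΔS = nC_p ln(T₂/T₁) with C_p = 5R/2 = 20.79 J mol⁻¹ K⁻¹.
ΔS = 5.76 × 20.79 × ln(766/397) = 78.7 J/K.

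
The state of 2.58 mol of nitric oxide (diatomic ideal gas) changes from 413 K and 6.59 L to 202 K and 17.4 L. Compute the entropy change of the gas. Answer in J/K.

ΔS = -17.5 J/K

Entropy is a state function: ΔS = nC_V ln(T₂/T₁) + nR ln(V₂/V₁), with C_V = 5R/2 = 20.79 J mol⁻¹ K⁻¹ for a diatomic ideal gas.
ΔS = 2.58 × [20.79 × ln(202/413) + 8.314 × ln(17.4/6.59)] = -17.5 J/K.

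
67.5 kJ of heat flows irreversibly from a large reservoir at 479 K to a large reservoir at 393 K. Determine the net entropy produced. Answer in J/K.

ΔS_hot = −Q/T_H = −67500/479 = -140.92 J/K and ΔS_cold = +Q/T_C = 67500/393 = 171.76 J/K.
ΔS_total = -140.92 + 171.76 = 30.8 J/K, positive as the second law requires.

ΔS_total = 30.8 J/K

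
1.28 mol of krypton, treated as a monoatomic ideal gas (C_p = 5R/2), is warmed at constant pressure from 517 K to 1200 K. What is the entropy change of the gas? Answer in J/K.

ΔS = 22.4 J/K

At constant pressure, ΔS = nC_p ln(T₂/T₁) with C_p = 5R/2 = 20.79 J mol⁻¹ K⁻¹.
ΔS = 1.28 × 20.79 × ln(1200/517) = 22.4 J/K.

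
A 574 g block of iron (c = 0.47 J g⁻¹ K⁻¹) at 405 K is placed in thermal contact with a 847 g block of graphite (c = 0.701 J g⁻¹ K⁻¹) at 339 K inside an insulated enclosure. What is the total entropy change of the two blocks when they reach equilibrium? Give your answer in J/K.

Energy balance: T_f = (m₁c₁T₁ + m₂c₂T₂)/(m₁c₁ + m₂c₂) = 359.62 K.
ΔS₁ = m₁c₁ ln(T_f/T₁) = 269.78 × ln(359.62/405) = -32.06 J/K.
ΔS₂ = m₂c₂ ln(T_f/T₂) = 593.747 × ln(359.62/339) = 35.06 J/K.
ΔS_total = -32.06 + 35.06 = 3 J/K.

ΔS_total = 3 J/K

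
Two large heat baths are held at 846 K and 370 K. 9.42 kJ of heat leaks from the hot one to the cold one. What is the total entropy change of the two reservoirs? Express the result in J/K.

ΔS_hot = −Q/T_H = −9420/846 = -11.13 J/K and ΔS_cold = +Q/T_C = 9420/370 = 25.46 J/K.
ΔS_total = -11.13 + 25.46 = 14.3 J/K, positive as the second law requires.

ΔS_total = 14.3 J/K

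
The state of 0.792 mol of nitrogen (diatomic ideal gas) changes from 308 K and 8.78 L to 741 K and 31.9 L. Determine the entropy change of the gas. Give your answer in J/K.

Entropy is a state function: ΔS = nC_V ln(T₂/T₁) + nR ln(V₂/V₁), with C_V = 5R/2 = 20.79 J mol⁻¹ K⁻¹ for a diatomic ideal gas.
ΔS = 0.792 × [20.79 × ln(741/308) + 8.314 × ln(31.9/8.78)] = 22.9 J/K.

ΔS = 22.9 J/K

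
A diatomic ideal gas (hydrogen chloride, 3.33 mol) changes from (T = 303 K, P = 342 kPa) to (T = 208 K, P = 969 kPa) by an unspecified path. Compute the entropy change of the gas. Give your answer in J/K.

ΔS = nC_p ln(T₂/T₁) − nR ln(P₂/P₁), with C_p = 7R/2 = 29.1 J mol⁻¹ K⁻¹ for a diatomic ideal gas.
ΔS = 3.33 × [29.1 × ln(208/303) − 8.314 × ln(969/342)] = -65.3 J/K.

ΔS = -65.3 J/K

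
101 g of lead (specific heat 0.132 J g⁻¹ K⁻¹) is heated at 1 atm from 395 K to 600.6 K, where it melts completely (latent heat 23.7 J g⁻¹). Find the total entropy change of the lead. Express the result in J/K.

ΔS = 9.57 J/K

Warming step: ΔS₁ = m c ln(T_tr/T_i) = 101 × 0.132 × ln(600.6/395) = 5.587 J/K.
Phase change: ΔS₂ = +mL/T_tr = 101 × 23.7 / 600.6 = 3.986 J/K.
ΔS_total = (5.587) + (3.986) = 9.57 J/K.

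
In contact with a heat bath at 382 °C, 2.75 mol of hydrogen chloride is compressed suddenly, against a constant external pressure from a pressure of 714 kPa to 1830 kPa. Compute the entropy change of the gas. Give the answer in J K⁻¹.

Entropy is a state function, so ΔS_gas depends only on the end states.
For an isothermal ideal gas ΔS_gas = nR ln(P₁/P₂) = 2.75 × 8.314 × ln(714/1830) = -21.5 J/K.

ΔS_gas = -21.5 J/K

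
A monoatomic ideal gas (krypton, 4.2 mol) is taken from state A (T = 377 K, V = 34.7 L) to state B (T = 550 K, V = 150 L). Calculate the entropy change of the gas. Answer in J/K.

Entropy is a state function: ΔS = nC_V ln(T₂/T₁) + nR ln(V₂/V₁), with C_V = 3R/2 = 12.47 J mol⁻¹ K⁻¹ for a monoatomic ideal gas.
ΔS = 4.2 × [12.47 × ln(550/377) + 8.314 × ln(150/34.7)] = 70.9 J/K.

ΔS = 70.9 J/K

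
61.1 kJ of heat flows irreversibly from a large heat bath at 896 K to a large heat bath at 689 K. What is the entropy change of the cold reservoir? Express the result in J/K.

ΔS_cold = 88.7 J/K

The cold reservoir gains heat Q, so ΔS_cold = +Q/T_C = 61100/689 = 88.7 J/K.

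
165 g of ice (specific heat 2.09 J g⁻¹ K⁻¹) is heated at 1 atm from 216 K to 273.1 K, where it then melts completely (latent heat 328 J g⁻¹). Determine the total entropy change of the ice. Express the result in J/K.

ΔS = 279 J/K

Warming step: ΔS₁ = m c ln(T_tr/T_i) = 165 × 2.09 × ln(273.1/216) = 80.89 J/K.
Phase change: ΔS₂ = +mL/T_tr = 165 × 328 / 273.1 = 198.2 J/K.
ΔS_total = (80.89) + (198.2) = 279 J/K.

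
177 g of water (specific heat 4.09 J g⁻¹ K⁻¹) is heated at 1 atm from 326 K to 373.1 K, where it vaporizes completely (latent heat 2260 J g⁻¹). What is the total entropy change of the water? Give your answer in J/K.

Warming step: ΔS₁ = m c ln(T_tr/T_i) = 177 × 4.09 × ln(373.1/326) = 97.69 J/K.
Phase change: ΔS₂ = +mL/T_tr = 177 × 2260 / 373.1 = 1072 J/K.
ΔS_total = (97.69) + (1072) = 1170 J/K.

ΔS = 1170 J/K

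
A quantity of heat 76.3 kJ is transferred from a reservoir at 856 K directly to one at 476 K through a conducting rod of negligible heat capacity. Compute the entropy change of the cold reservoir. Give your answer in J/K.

The cold reservoir gains heat Q, so ΔS_cold = +Q/T_C = 76300/476 = 160 J/K.

ΔS_cold = 160 J/K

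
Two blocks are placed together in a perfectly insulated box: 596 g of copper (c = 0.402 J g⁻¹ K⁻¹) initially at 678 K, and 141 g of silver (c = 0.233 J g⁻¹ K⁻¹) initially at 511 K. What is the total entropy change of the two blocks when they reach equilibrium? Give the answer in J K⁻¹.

ΔS_total = 1.08 J/K

Energy balance: T_f = (m₁c₁T₁ + m₂c₂T₂)/(m₁c₁ + m₂c₂) = 657.86 K.
ΔS₁ = m₁c₁ ln(T_f/T₁) = 239.592 × ln(657.86/678) = -7.224 J/K.
ΔS₂ = m₂c₂ ln(T_f/T₂) = 32.853 × ln(657.86/511) = 8.3 J/K.
ΔS_total = -7.224 + 8.3 = 1.08 J/K.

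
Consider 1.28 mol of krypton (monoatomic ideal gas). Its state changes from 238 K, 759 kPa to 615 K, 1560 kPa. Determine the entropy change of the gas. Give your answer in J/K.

ΔS = 17.6 J/K

ΔS = nC_p ln(T₂/T₁) − nR ln(P₂/P₁), with C_p = 5R/2 = 20.79 J mol⁻¹ K⁻¹ for a monoatomic ideal gas.
ΔS = 1.28 × [20.79 × ln(615/238) − 8.314 × ln(1560/759)] = 17.6 J/K.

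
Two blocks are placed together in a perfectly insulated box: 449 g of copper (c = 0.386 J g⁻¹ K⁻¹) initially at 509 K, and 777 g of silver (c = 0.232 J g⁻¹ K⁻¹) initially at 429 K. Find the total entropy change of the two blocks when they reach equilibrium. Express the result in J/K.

Energy balance: T_f = (m₁c₁T₁ + m₂c₂T₂)/(m₁c₁ + m₂c₂) = 468.21 K.
ΔS₁ = m₁c₁ ln(T_f/T₁) = 173.314 × ln(468.21/509) = -14.48 J/K.
ΔS₂ = m₂c₂ ln(T_f/T₂) = 180.264 × ln(468.21/429) = 15.77 J/K.
ΔS_total = -14.48 + 15.77 = 1.29 J/K.

ΔS_total = 1.29 J/K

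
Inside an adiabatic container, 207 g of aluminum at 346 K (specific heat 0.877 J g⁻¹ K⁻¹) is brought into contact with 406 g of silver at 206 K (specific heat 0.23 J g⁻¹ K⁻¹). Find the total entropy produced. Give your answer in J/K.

ΔS_total = 7.78 J/K

Energy balance: T_f = (m₁c₁T₁ + m₂c₂T₂)/(m₁c₁ + m₂c₂) = 298.45 K.
ΔS₁ = m₁c₁ ln(T_f/T₁) = 181.539 × ln(298.45/346) = -26.84 J/K.
ΔS₂ = m₂c₂ ln(T_f/T₂) = 93.38 × ln(298.45/206) = 34.62 J/K.
ΔS_total = -26.84 + 34.62 = 7.78 J/K.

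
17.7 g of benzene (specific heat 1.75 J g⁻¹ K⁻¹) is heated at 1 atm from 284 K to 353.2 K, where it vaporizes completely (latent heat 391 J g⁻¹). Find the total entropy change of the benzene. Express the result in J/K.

Warming step: ΔS₁ = m c ln(T_tr/T_i) = 17.7 × 1.75 × ln(353.2/284) = 6.754 J/K.
Phase change: ΔS₂ = +mL/T_tr = 17.7 × 391 / 353.2 = 19.59 J/K.
ΔS_total = (6.754) + (19.59) = 26.3 J/K.

ΔS = 26.3 J/K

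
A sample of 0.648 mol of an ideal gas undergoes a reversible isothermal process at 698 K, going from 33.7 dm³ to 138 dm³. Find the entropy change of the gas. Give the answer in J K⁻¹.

For an isothermal ideal gas ΔS_gas = nR ln(V₂/V₁) = 0.648 × 8.314 × ln(138/33.7) = 7.6 J/K.

ΔS_gas = 7.6 J/K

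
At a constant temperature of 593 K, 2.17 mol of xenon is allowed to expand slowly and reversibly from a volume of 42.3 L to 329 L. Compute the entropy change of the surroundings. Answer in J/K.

For an isothermal ideal gas ΔS_gas = nR ln(V₂/V₁) = 2.17 × 8.314 × ln(329/42.3) = 37 J/K.
The process is reversible, so ΔS_surr = −ΔS_gas = -37 J/K and ΔS_universe = 0.

ΔS_surr = -37 J/K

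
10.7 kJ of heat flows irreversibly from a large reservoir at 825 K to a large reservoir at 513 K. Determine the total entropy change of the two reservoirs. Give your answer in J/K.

ΔS_total = 7.89 J/K

ΔS_hot = −Q/T_H = −10700/825 = -12.97 J/K and ΔS_cold = +Q/T_C = 10700/513 = 20.86 J/K.
ΔS_total = -12.97 + 20.86 = 7.89 J/K, positive as the second law requires.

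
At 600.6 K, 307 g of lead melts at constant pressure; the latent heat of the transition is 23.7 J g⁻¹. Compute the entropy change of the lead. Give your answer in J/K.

ΔS = 12.1 J/K

Heat absorbed by the substance: Q = mL = 307 × 23.7 = 7275.9 J.
At constant T, ΔS = Q_rev/T = 7275.9 / 600.6 = 12.1 J/K.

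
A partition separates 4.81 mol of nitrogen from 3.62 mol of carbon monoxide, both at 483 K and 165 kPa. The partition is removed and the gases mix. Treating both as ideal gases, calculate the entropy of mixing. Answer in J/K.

Mole fractions: x_A = 4.81/8.43 = 0.571, x_B = 0.429.
ΔS_mix = −R(n_A ln x_A + n_B ln x_B) = −8.314 × (4.81 ln 0.571 + 3.62 ln 0.429) = 47.9 J/K.

ΔS_mix = 47.9 J/K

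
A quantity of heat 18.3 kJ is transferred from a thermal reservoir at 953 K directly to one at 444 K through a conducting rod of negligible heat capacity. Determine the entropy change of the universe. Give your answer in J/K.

ΔS_total = 22 J/K

ΔS_hot = −Q/T_H = −18300/953 = -19.2 J/K and ΔS_cold = +Q/T_C = 18300/444 = 41.22 J/K.
ΔS_total = -19.2 + 41.22 = 22 J/K, positive as the second law requires.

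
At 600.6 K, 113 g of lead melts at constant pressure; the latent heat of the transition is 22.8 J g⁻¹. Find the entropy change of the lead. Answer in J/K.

ΔS = 4.29 J/K

Heat absorbed by the substance: Q = mL = 113 × 22.8 = 2576.4 J.
At constant T, ΔS = Q_rev/T = 2576.4 / 600.6 = 4.29 J/K.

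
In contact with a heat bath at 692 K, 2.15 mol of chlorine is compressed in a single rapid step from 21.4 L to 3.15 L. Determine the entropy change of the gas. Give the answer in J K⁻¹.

ΔS_gas = -34.2 J/K

Entropy is a state function, so ΔS_gas depends only on the end states.
For an isothermal ideal gas ΔS_gas = nR ln(V₂/V₁) = 2.15 × 8.314 × ln(3.15/21.4) = -34.2 J/K.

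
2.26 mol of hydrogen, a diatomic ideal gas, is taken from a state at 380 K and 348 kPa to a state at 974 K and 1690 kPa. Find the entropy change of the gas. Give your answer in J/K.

ΔS = nC_p ln(T₂/T₁) − nR ln(P₂/P₁), with C_p = 7R/2 = 29.1 J mol⁻¹ K⁻¹ for a diatomic ideal gas.
ΔS = 2.26 × [29.1 × ln(974/380) − 8.314 × ln(1690/348)] = 32.2 J/K.

ΔS = 32.2 J/K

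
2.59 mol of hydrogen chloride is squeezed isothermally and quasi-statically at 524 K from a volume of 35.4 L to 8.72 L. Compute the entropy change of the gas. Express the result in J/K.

ΔS_gas = -30.2 J/K

For an isothermal ideal gas ΔS_gas = nR ln(V₂/V₁) = 2.59 × 8.314 × ln(8.72/35.4) = -30.2 J/K.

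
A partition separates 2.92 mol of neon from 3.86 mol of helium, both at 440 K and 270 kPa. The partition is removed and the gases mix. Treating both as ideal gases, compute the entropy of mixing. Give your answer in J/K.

ΔS_mix = 38.5 J/K

Mole fractions: x_A = 2.92/6.78 = 0.431, x_B = 0.569.
ΔS_mix = −R(n_A ln x_A + n_B ln x_B) = −8.314 × (2.92 ln 0.431 + 3.86 ln 0.569) = 38.5 J/K.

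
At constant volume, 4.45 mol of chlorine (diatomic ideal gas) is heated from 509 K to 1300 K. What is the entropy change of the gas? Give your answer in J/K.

At constant volume, ΔS = nC_V ln(T₂/T₁) with C_V = 5R/2 = 20.79 J mol⁻¹ K⁻¹.
ΔS = 4.45 × 20.79 × ln(1300/509) = 86.7 J/K.

ΔS = 86.7 J/K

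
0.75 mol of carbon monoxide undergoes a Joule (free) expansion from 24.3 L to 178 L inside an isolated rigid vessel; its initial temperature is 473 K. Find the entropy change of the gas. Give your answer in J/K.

For an ideal gas in free expansion Q = 0 and W = 0, so T is unchanged.
Entropy is a state function; using a reversible isothermal path, ΔS_gas = nR ln(V₂/V₁) = 0.75 × 8.314 × ln(178/24.3) = 12.4 J/K.

ΔS_gas = 12.4 J/K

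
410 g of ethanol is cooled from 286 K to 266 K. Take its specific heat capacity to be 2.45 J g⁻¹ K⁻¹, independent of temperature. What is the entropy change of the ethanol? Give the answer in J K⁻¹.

ΔS = -72.8 J/K

ΔS = ∫dQ_rev/T = m c ln(T₂/T₁) = 410 × 2.45 × ln(266/286) = -72.8 J/K.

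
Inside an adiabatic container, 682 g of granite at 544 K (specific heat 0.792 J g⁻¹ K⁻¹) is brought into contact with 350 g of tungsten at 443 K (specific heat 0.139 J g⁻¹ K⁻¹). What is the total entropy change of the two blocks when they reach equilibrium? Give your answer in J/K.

Energy balance: T_f = (m₁c₁T₁ + m₂c₂T₂)/(m₁c₁ + m₂c₂) = 535.65 K.
ΔS₁ = m₁c₁ ln(T_f/T₁) = 540.144 × ln(535.65/544) = -8.3503 J/K.
ΔS₂ = m₂c₂ ln(T_f/T₂) = 48.65 × ln(535.65/443) = 9.2396 J/K.
ΔS_total = -8.3503 + 9.2396 = 0.889 J/K.

ΔS_total = 0.889 J/K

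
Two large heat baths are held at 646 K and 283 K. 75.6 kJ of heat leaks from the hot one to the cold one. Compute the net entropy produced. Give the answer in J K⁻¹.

ΔS_hot = −Q/T_H = −75600/646 = -117 J/K and ΔS_cold = +Q/T_C = 75600/283 = 267.1 J/K.
ΔS_total = -117 + 267.1 = 150 J/K, positive as the second law requires.

ΔS_total = 150 J/K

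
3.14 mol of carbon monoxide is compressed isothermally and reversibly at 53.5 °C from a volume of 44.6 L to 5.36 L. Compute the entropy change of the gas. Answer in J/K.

For an isothermal ideal gas ΔS_gas = nR ln(V₂/V₁) = 3.14 × 8.314 × ln(5.36/44.6) = -55.3 J/K.

ΔS_gas = -55.3 J/K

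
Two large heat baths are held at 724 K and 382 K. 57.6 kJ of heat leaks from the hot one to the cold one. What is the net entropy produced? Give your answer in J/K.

ΔS_hot = −Q/T_H = −57600/724 = -79.56 J/K and ΔS_cold = +Q/T_C = 57600/382 = 150.8 J/K.
ΔS_total = -79.56 + 150.8 = 71.2 J/K, positive as the second law requires.

ΔS_total = 71.2 J/K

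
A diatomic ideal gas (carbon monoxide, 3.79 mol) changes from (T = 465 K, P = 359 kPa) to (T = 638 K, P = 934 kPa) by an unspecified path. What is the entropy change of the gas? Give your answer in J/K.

ΔS = nC_p ln(T₂/T₁) − nR ln(P₂/P₁), with C_p = 7R/2 = 29.1 J mol⁻¹ K⁻¹ for a diatomic ideal gas.
ΔS = 3.79 × [29.1 × ln(638/465) − 8.314 × ln(934/359)] = 4.75 J/K.

ΔS = 4.75 J/K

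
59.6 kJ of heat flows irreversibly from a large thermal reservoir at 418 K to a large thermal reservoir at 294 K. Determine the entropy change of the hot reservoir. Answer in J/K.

ΔS_hot = -143 J/K

The hot reservoir loses heat Q, so ΔS_hot = −Q/T_H = −59600/418 = -143 J/K.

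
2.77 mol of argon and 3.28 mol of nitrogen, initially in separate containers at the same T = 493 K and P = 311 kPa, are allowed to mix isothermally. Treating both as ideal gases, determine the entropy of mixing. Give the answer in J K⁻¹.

Mole fractions: x_A = 2.77/6.05 = 0.458, x_B = 0.542.
ΔS_mix = −R(n_A ln x_A + n_B ln x_B) = −8.314 × (2.77 ln 0.458 + 3.28 ln 0.542) = 34.7 J/K.

ΔS_mix = 34.7 J/K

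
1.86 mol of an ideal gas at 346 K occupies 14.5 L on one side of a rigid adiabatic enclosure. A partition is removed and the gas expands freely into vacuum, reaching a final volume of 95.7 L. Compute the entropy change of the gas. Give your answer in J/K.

For an ideal gas in free expansion Q = 0 and W = 0, so T is unchanged.
Entropy is a state function; using a reversible isothermal path, ΔS_gas = nR ln(V₂/V₁) = 1.86 × 8.314 × ln(95.7/14.5) = 29.2 J/K.

ΔS_gas = 29.2 J/K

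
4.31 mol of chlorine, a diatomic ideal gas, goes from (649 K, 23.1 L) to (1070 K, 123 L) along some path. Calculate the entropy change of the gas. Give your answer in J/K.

Entropy is a state function: ΔS = nC_V ln(T₂/T₁) + nR ln(V₂/V₁), with C_V = 5R/2 = 20.79 J mol⁻¹ K⁻¹ for a diatomic ideal gas.
ΔS = 4.31 × [20.79 × ln(1070/649) + 8.314 × ln(123/23.1)] = 105 J/K.

ΔS = 105 J/K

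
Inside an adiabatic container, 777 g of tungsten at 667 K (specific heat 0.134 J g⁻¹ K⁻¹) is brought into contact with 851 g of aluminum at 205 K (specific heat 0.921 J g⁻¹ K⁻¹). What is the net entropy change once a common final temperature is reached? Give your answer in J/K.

Energy balance: T_f = (m₁c₁T₁ + m₂c₂T₂)/(m₁c₁ + m₂c₂) = 259.18 K.
ΔS₁ = m₁c₁ ln(T_f/T₁) = 104.118 × ln(259.18/667) = -98.42 J/K.
ΔS₂ = m₂c₂ ln(T_f/T₂) = 783.771 × ln(259.18/205) = 183.8 J/K.
ΔS_total = -98.42 + 183.8 = 85.4 J/K.

ΔS_total = 85.4 J/K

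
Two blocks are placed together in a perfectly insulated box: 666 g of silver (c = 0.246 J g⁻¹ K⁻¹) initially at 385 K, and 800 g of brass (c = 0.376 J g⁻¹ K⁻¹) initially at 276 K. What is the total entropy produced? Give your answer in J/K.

Energy balance: T_f = (m₁c₁T₁ + m₂c₂T₂)/(m₁c₁ + m₂c₂) = 314.43 K.
ΔS₁ = m₁c₁ ln(T_f/T₁) = 163.836 × ln(314.43/385) = -33.17 J/K.
ΔS₂ = m₂c₂ ln(T_f/T₂) = 300.8 × ln(314.43/276) = 39.22 J/K.
ΔS_total = -33.17 + 39.22 = 6.05 J/K.

ΔS_total = 6.05 J/K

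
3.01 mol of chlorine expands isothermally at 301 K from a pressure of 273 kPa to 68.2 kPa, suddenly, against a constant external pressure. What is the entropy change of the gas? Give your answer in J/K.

Entropy is a state function, so ΔS_gas depends only on the end states.
For an isothermal ideal gas ΔS_gas = nR ln(P₁/P₂) = 3.01 × 8.314 × ln(273/68.2) = 34.7 J/K.

ΔS_gas = 34.7 J/K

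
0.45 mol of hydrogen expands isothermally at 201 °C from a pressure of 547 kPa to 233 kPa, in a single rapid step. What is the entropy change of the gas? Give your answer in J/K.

ΔS_gas = 3.19 J/K

Entropy is a state function, so ΔS_gas depends only on the end states.
For an isothermal ideal gas ΔS_gas = nR ln(P₁/P₂) = 0.45 × 8.314 × ln(547/233) = 3.19 J/K.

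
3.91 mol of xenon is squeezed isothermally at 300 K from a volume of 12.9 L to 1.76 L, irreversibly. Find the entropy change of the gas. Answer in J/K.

ΔS_gas = -64.8 J/K

Entropy is a state function, so ΔS_gas depends only on the end states.
For an isothermal ideal gas ΔS_gas = nR ln(V₂/V₁) = 3.91 × 8.314 × ln(1.76/12.9) = -64.8 J/K.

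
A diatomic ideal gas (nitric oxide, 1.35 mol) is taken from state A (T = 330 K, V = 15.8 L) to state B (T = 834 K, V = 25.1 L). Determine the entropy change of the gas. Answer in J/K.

ΔS = 31.2 J/K

Entropy is a state function: ΔS = nC_V ln(T₂/T₁) + nR ln(V₂/V₁), with C_V = 5R/2 = 20.79 J mol⁻¹ K⁻¹ for a diatomic ideal gas.
ΔS = 1.35 × [20.79 × ln(834/330) + 8.314 × ln(25.1/15.8)] = 31.2 J/K.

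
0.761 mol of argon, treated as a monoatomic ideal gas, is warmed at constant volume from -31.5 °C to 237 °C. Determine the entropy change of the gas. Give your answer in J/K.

ΔS = 7.09 J/K

In kelvin: T₁ = 241.65 K, T₂ = 510.15 K. At constant volume, ΔS = nC_V ln(T₂/T₁) with C_V = 3R/2 = 12.47 J mol⁻¹ K⁻¹.
ΔS = 0.761 × 12.47 × ln(510.15/241.65) = 7.09 J/K.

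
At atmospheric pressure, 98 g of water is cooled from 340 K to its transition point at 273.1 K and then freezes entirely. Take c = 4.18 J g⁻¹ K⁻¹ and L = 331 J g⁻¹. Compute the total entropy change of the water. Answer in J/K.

Cooling step: ΔS₁ = m c ln(T_tr/T_i) = 98 × 4.18 × ln(273.1/340) = -89.76 J/K.
Phase change: ΔS₂ = −mL/T_tr = −98 × 331 / 273.1 = -118.8 J/K.
ΔS_total = (-89.76) + (-118.8) = -209 J/K.

ΔS = -209 J/K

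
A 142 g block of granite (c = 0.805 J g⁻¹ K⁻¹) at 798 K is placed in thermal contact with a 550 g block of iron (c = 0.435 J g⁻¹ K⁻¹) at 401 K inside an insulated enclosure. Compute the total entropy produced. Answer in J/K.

ΔS_total = 19.5 J/K

Energy balance: T_f = (m₁c₁T₁ + m₂c₂T₂)/(m₁c₁ + m₂c₂) = 529.35 K.
ΔS₁ = m₁c₁ ln(T_f/T₁) = 114.31 × ln(529.35/798) = -46.92 J/K.
ΔS₂ = m₂c₂ ln(T_f/T₂) = 239.25 × ln(529.35/401) = 66.44 J/K.
ΔS_total = -46.92 + 66.44 = 19.5 J/K.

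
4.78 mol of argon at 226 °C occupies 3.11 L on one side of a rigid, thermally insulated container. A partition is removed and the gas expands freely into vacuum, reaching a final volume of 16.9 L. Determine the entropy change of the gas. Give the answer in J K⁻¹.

For an ideal gas in free expansion Q = 0 and W = 0, so T is unchanged.
Entropy is a state function; using a reversible isothermal path, ΔS_gas = nR ln(V₂/V₁) = 4.78 × 8.314 × ln(16.9/3.11) = 67.3 J/K.

ΔS_gas = 67.3 J/K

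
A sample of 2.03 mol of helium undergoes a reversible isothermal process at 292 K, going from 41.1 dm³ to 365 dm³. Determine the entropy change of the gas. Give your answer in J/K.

For an isothermal ideal gas ΔS_gas = nR ln(V₂/V₁) = 2.03 × 8.314 × ln(365/41.1) = 36.9 J/K.

ΔS_gas = 36.9 J/K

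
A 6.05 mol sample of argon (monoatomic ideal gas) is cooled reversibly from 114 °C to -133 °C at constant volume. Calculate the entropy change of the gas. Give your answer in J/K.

In kelvin: T₁ = 387.15 K, T₂ = 140.15 K. At constant volume, ΔS = nC_V ln(T₂/T₁) with C_V = 3R/2 = 12.47 J mol⁻¹ K⁻¹.
ΔS = 6.05 × 12.47 × ln(140.15/387.15) = -76.7 J/K.

ΔS = -76.7 J/K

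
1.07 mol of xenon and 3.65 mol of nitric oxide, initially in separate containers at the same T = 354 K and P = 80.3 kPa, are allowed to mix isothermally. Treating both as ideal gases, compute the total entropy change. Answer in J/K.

ΔS_mix = 21 J/K

Mole fractions: x_A = 1.07/4.72 = 0.227, x_B = 0.773.
ΔS_mix = −R(n_A ln x_A + n_B ln x_B) = −8.314 × (1.07 ln 0.227 + 3.65 ln 0.773) = 21 J/K.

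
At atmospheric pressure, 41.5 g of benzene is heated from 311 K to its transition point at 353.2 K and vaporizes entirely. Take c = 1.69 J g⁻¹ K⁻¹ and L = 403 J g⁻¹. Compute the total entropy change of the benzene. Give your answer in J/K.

ΔS = 56.3 J/K

Warming step: ΔS₁ = m c ln(T_tr/T_i) = 41.5 × 1.69 × ln(353.2/311) = 8.924 J/K.
Phase change: ΔS₂ = +mL/T_tr = 41.5 × 403 / 353.2 = 47.35 J/K.
ΔS_total = (8.924) + (47.35) = 56.3 J/K.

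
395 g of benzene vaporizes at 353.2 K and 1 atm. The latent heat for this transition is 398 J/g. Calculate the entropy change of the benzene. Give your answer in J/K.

Heat absorbed by the substance: Q = mL = 395 × 398 = 157210 J.
At constant T, ΔS = Q_rev/T = 157210 / 353.2 = 445 J/K.

ΔS = 445 J/K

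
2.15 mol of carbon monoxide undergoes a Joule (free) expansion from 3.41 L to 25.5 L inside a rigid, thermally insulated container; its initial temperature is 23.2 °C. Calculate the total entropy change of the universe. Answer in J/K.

ΔS_universe = 36 J/K

No heat is exchanged and no work is done, so the ideal-gas temperature stays constant.
Entropy is a state function; using a reversible isothermal path, ΔS_gas = nR ln(V₂/V₁) = 2.15 × 8.314 × ln(25.5/3.41) = 36 J/K.
The insulated surroundings exchange no heat, so ΔS_surr = 0 and ΔS_universe = ΔS_gas.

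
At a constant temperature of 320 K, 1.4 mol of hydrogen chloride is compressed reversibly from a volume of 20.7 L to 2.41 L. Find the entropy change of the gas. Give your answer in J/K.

For an isothermal ideal gas ΔS_gas = nR ln(V₂/V₁) = 1.4 × 8.314 × ln(2.41/20.7) = -25 J/K.

ΔS_gas = -25 J/K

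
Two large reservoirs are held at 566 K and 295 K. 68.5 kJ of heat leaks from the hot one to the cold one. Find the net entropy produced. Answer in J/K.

ΔS_hot = −Q/T_H = −68500/566 = -121 J/K and ΔS_cold = +Q/T_C = 68500/295 = 232.2 J/K.
ΔS_total = -121 + 232.2 = 111 J/K, positive as the second law requires.

ΔS_total = 111 J/K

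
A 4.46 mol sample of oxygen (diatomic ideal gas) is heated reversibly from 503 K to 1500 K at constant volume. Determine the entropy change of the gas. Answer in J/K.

ΔS = 101 J/K

At constant volume, ΔS = nC_V ln(T₂/T₁) with C_V = 5R/2 = 20.79 J mol⁻¹ K⁻¹.
ΔS = 4.46 × 20.79 × ln(1500/503) = 101 J/K.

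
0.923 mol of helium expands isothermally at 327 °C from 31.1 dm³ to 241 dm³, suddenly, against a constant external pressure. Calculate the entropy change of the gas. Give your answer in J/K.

Entropy is a state function, so ΔS_gas depends only on the end states.
For an isothermal ideal gas ΔS_gas = nR ln(V₂/V₁) = 0.923 × 8.314 × ln(241/31.1) = 15.7 J/K.

ΔS_gas = 15.7 J/K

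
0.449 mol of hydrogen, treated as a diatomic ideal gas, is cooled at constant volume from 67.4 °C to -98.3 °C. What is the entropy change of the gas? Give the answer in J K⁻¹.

In kelvin: T₁ = 340.55 K, T₂ = 174.85 K. At constant volume, ΔS = nC_V ln(T₂/T₁) with C_V = 5R/2 = 20.79 J mol⁻¹ K⁻¹.
ΔS = 0.449 × 20.79 × ln(174.85/340.55) = -6.22 J/K.

ΔS = -6.22 J/K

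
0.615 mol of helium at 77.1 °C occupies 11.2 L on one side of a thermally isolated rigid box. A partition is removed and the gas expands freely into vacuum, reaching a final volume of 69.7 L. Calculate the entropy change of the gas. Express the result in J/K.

No heat is exchanged and no work is done, so the ideal-gas temperature stays constant.
Entropy is a state function; using a reversible isothermal path, ΔS_gas = nR ln(V₂/V₁) = 0.615 × 8.314 × ln(69.7/11.2) = 9.35 J/K.

ΔS_gas = 9.35 J/K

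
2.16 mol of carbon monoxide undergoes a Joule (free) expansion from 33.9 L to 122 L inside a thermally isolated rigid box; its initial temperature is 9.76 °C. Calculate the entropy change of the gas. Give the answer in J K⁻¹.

For an ideal gas in free expansion Q = 0 and W = 0, so T is unchanged.
Entropy is a state function; using a reversible isothermal path, ΔS_gas = nR ln(V₂/V₁) = 2.16 × 8.314 × ln(122/33.9) = 23 J/K.

ΔS_gas = 23 J/K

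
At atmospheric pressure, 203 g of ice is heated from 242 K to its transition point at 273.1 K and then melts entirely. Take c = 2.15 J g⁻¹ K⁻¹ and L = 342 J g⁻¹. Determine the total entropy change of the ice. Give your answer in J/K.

Warming step: ΔS₁ = m c ln(T_tr/T_i) = 203 × 2.15 × ln(273.1/242) = 52.77 J/K.
Phase change: ΔS₂ = +mL/T_tr = 203 × 342 / 273.1 = 254.2 J/K.
ΔS_total = (52.77) + (254.2) = 307 J/K.

ΔS = 307 J/K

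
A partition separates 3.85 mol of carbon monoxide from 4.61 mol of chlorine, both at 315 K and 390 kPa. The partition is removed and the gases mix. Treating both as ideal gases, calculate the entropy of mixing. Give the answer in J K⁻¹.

ΔS_mix = 48.5 J/K

Mole fractions: x_A = 3.85/8.46 = 0.455, x_B = 0.545.
ΔS_mix = −R(n_A ln x_A + n_B ln x_B) = −8.314 × (3.85 ln 0.455 + 4.61 ln 0.545) = 48.5 J/K.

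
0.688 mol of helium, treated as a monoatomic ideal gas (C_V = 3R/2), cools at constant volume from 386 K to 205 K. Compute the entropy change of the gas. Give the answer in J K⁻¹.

ΔS = -5.43 J/K

At constant volume, ΔS = nC_V ln(T₂/T₁) with C_V = 3R/2 = 12.47 J mol⁻¹ K⁻¹.
ΔS = 0.688 × 12.47 × ln(205/386) = -5.43 J/K.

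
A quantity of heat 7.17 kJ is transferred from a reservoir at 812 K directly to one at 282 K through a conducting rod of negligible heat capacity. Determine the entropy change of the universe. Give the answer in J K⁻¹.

ΔS_hot = −Q/T_H = −7170/812 = -8.83 J/K and ΔS_cold = +Q/T_C = 7170/282 = 25.43 J/K.
ΔS_total = -8.83 + 25.43 = 16.6 J/K, positive as the second law requires.

ΔS_total = 16.6 J/K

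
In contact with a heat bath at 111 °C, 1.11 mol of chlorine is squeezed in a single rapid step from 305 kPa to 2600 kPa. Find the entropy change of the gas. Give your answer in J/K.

Entropy is a state function, so ΔS_gas depends only on the end states.
For an isothermal ideal gas ΔS_gas = nR ln(P₁/P₂) = 1.11 × 8.314 × ln(305/2600) = -19.8 J/K.

ΔS_gas = -19.8 J/K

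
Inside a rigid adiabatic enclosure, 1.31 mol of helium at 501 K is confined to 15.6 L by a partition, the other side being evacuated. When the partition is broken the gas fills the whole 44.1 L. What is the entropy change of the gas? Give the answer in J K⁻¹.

ΔS_gas = 11.3 J/K

For an ideal gas in free expansion Q = 0 and W = 0, so T is unchanged.
Entropy is a state function; using a reversible isothermal path, ΔS_gas = nR ln(V₂/V₁) = 1.31 × 8.314 × ln(44.1/15.6) = 11.3 J/K.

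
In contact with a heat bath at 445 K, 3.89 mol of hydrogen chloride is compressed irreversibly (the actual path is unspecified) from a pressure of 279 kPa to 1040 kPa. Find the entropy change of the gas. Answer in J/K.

ΔS_gas = -42.6 J/K

Entropy is a state function, so ΔS_gas depends only on the end states.
For an isothermal ideal gas ΔS_gas = nR ln(P₁/P₂) = 3.89 × 8.314 × ln(279/1040) = -42.6 J/K.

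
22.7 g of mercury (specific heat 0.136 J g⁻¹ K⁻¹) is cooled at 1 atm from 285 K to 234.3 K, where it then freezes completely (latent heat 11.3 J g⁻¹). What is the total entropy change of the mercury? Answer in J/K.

Cooling step: ΔS₁ = m c ln(T_tr/T_i) = 22.7 × 0.136 × ln(234.3/285) = -0.6047 J/K.
Phase change: ΔS₂ = −mL/T_tr = −22.7 × 11.3 / 234.3 = -1.095 J/K.
ΔS_total = (-0.6047) + (-1.095) = -1.7 J/K.

ΔS = -1.7 J/K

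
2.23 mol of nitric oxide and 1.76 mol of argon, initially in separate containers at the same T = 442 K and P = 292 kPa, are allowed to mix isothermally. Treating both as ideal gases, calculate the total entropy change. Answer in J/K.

ΔS_mix = 22.8 J/K

Mole fractions: x_A = 2.23/3.99 = 0.559, x_B = 0.441.
ΔS_mix = −R(n_A ln x_A + n_B ln x_B) = −8.314 × (2.23 ln 0.559 + 1.76 ln 0.441) = 22.8 J/K.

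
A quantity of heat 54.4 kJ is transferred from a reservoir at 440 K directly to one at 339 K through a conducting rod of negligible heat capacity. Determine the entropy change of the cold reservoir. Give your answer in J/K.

ΔS_cold = 160 J/K

The cold reservoir gains heat Q, so ΔS_cold = +Q/T_C = 54400/339 = 160 J/K.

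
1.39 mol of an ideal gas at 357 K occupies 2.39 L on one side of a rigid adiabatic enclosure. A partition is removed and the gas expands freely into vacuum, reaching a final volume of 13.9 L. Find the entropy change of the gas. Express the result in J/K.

No heat is exchanged and no work is done, so the ideal-gas temperature stays constant.
Entropy is a state function; using a reversible isothermal path, ΔS_gas = nR ln(V₂/V₁) = 1.39 × 8.314 × ln(13.9/2.39) = 20.3 J/K.

ΔS_gas = 20.3 J/K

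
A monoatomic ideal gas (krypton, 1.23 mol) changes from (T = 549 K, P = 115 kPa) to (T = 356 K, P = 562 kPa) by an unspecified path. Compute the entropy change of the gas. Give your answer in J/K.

ΔS = -27.3 J/K

ΔS = nC_p ln(T₂/T₁) − nR ln(P₂/P₁), with C_p = 5R/2 = 20.79 J mol⁻¹ K⁻¹ for a monoatomic ideal gas.
ΔS = 1.23 × [20.79 × ln(356/549) − 8.314 × ln(562/115)] = -27.3 J/K.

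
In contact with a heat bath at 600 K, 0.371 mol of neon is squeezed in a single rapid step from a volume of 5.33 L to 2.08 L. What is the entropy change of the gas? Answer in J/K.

Entropy is a state function, so ΔS_gas depends only on the end states.
For an isothermal ideal gas ΔS_gas = nR ln(V₂/V₁) = 0.371 × 8.314 × ln(2.08/5.33) = -2.9 J/K.

ΔS_gas = -2.9 J/K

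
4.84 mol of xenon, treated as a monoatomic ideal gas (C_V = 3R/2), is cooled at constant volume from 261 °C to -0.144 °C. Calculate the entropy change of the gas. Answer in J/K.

ΔS = -40.5 J/K

In kelvin: T₁ = 534.15 K, T₂ = 273.006 K. At constant volume, ΔS = nC_V ln(T₂/T₁) with C_V = 3R/2 = 12.47 J mol⁻¹ K⁻¹.
ΔS = 4.84 × 12.47 × ln(273.006/534.15) = -40.5 J/K.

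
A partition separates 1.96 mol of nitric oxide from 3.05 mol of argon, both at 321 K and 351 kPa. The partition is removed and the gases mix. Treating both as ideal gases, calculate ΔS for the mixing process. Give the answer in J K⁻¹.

Mole fractions: x_A = 1.96/5.01 = 0.391, x_B = 0.609.
ΔS_mix = −R(n_A ln x_A + n_B ln x_B) = −8.314 × (1.96 ln 0.391 + 3.05 ln 0.609) = 27.9 J/K.

ΔS_mix = 27.9 J/K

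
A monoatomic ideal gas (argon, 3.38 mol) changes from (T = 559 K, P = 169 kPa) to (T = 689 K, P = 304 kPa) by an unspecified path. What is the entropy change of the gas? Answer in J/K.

ΔS = nC_p ln(T₂/T₁) − nR ln(P₂/P₁), with C_p = 5R/2 = 20.79 J mol⁻¹ K⁻¹ for a monoatomic ideal gas.
ΔS = 3.38 × [20.79 × ln(689/559) − 8.314 × ln(304/169)] = -1.81 J/K.

ΔS = -1.81 J/K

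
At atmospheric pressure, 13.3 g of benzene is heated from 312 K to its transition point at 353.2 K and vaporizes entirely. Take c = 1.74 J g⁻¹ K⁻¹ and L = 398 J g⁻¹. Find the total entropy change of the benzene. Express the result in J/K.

Warming step: ΔS₁ = m c ln(T_tr/T_i) = 13.3 × 1.74 × ln(353.2/312) = 2.87 J/K.
Phase change: ΔS₂ = +mL/T_tr = 13.3 × 398 / 353.2 = 14.99 J/K.
ΔS_total = (2.87) + (14.99) = 17.9 J/K.

ΔS = 17.9 J/K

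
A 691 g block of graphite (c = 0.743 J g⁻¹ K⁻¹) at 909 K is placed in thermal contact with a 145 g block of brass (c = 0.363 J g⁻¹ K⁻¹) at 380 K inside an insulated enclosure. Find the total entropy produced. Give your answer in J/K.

ΔS_total = 14.4 J/K

Energy balance: T_f = (m₁c₁T₁ + m₂c₂T₂)/(m₁c₁ + m₂c₂) = 859.81 K.
ΔS₁ = m₁c₁ ln(T_f/T₁) = 513.413 × ln(859.81/909) = -28.56 J/K.
ΔS₂ = m₂c₂ ln(T_f/T₂) = 52.635 × ln(859.81/380) = 42.98 J/K.
ΔS_total = -28.56 + 42.98 = 14.4 J/K.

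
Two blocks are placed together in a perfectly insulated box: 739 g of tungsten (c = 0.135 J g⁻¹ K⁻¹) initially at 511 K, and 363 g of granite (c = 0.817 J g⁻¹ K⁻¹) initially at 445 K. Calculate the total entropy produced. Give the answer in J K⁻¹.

Energy balance: T_f = (m₁c₁T₁ + m₂c₂T₂)/(m₁c₁ + m₂c₂) = 461.61 K.
ΔS₁ = m₁c₁ ln(T_f/T₁) = 99.765 × ln(461.61/511) = -10.14 J/K.
ΔS₂ = m₂c₂ ln(T_f/T₂) = 296.571 × ln(461.61/445) = 10.87 J/K.
ΔS_total = -10.14 + 10.87 = 0.73 J/K.

ΔS_total = 0.73 J/K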